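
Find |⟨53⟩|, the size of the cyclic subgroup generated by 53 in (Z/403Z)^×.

30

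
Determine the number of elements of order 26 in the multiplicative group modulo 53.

φ(53) = 53 − 1 = 52 = 2^2 · 13.
In a cyclic group of order 52, there are φ(d) elements of order d for each divisor d of 52, and zero for non-divisors.
26 = 2 · 13 divides 52, and φ(26) = 12.

12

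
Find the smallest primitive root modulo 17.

3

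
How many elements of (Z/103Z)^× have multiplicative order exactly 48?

φ(103) = 103 − 1 = 102 = 2 · 3 · 17.
(Z/103Z)^× is cyclic (|G| = 102); a cyclic group of order m has exactly φ(d) elements of each order d | m, and none otherwise.
Since 48 ∤ 102, the count is 0.

0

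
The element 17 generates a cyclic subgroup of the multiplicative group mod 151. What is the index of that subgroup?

2

By Lagrange's theorem, ord_151(17) divides φ(151) = 151 − 1 = 150 = 2 · 3 · 5^2.
Divisors of 150: 1, 2, 3, 5, 6, 10, 15, 25, 30, 50, 75, 150.
Compute 17^d (mod 151) for the divisors d until we hit 1:
17^1 ≡ 17 (mod 151)
17^2 ≡ 138 (mod 151)
17^3 ≡ 81 (mod 151)
17^5 ≡ 4 (mod 151)
17^6 ≡ 68 (mod 151)
17^10 ≡ 16 (mod 151)
17^15 ≡ 64 (mod 151)
17^25 ≡ 118 (mod 151)
17^30 ≡ 19 (mod 151)
17^50 ≡ 32 (mod 151)
17^75 ≡ 1 (mod 151) ✓
Thus |⟨17⟩| = ord(17) = 75.
Index = |(Z/151Z)^×| / |⟨17⟩| = 150 / 75 = 2.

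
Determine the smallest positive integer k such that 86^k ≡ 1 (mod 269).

268

Since 86 ∈ (Z/269Z)^×, its order divides φ(269) = 269 − 1 = 268 = 2^2 · 67.
Divisors of 268: 1, 2, 4, 67, 134, 268.
Test each divisor d:
86^1 ≡ 86
86^2 ≡ 133
86^4 ≡ 204
86^67 ≡ 82
86^134 ≡ 268
86^268 ≡ 1
Hence ord(86) = 268.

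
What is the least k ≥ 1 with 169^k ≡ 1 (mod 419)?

Since 169 ∈ (Z/419Z)^×, its order divides φ(419) = 419 − 1 = 418 = 2 · 11 · 19.
Divisors of 418: 1, 2, 11, 19, 22, 38, 209, 418.
Test each divisor d:
169^1 ≡ 169 (mod 419)
169^2 ≡ 69 (mod 419)
169^11 ≡ 1 (mod 419) ✓
Hence ord(169) = 11.

11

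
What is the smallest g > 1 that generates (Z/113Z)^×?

φ(113) = 113 − 1 = 112 = 2^4 · 7.
g is a primitive root iff g^(112/q) ≢ 1 (mod 113) for each prime q ∈ {2, 7}.
g = 2: 2^56 ≡ 1 — hits 1, so not a primitive root.
g = 3: 3^56 ≡ 112; 3^16 ≡ 49 — none is 1, so 3 is a primitive root.
Hence the least primitive root of 113 is 3.

3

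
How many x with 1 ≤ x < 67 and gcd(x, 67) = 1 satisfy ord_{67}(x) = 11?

φ(67) = 67 − 1 = 66 = 2 · 3 · 11.
Since (Z/67Z)^× is cyclic of order 66, the number of elements of order d is φ(d) when d | 66 and 0 otherwise.
11 | 66, and φ(11) = 11 − 1 = 10.

10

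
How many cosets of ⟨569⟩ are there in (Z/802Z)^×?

1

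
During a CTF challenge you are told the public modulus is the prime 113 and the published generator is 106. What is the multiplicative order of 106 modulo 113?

7

ord(106) | φ(113) = 113 − 1 = 112 = 2^4 · 7.
Divisors of 112: 1, 2, 4, 7, 8, 14, 16, 28, 56, 112.
Test each divisor d:
106^1 ≡ 106 (mod 113)
106^2 ≡ 49 (mod 113)
106^4 ≡ 28 (mod 113)
106^7 ≡ 1 (mod 113) ✓
So ord_113(106) = 7.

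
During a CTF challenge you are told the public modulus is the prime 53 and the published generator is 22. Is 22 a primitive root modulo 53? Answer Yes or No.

Yes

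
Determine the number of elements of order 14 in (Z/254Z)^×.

φ(254) = φ(2)·φ(127) = 1·126 = 126 = 2 · 3^2 · 7.
(Z/254Z)^× is cyclic (|G| = 126); a cyclic group of order m has exactly φ(d) elements of each order d | m, and none otherwise.
14 = 2 · 7 divides 126, and φ(14) = 6.

6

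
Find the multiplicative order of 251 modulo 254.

ord(251) | φ(254) = φ(2)·φ(127) = 1·126 = 126 = 2 · 3^2 · 7.
Divisors of 126: 1, 2, 3, 6, 7, 9, 14, 18, 21, 42, 63, 126.
Compute 251^d (mod 254) for the divisors d until we hit 1:
251^1 ≡ 251
251^2 ≡ 9
251^3 ≡ 227
251^6 ≡ 221
251^7 ≡ 99
251^9 ≡ 129
251^14 ≡ 149
251^18 ≡ 131
251^21 ≡ 19
251^42 ≡ 107
251^63 ≡ 1
Therefore the multiplicative order of 251 modulo 254 is 63.

63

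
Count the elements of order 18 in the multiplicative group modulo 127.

φ(127) = 127 − 1 = 126 = 2 · 3^2 · 7.
In a cyclic group of order 126, there are φ(d) elements of order d for each divisor d of 126, and zero for non-divisors.
18 = 2 · 3^2 divides 126, and φ(18) = 6.

6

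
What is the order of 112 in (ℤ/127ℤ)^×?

126

The order of 112 must divide φ(127) = 127 − 1 = 126 = 2 · 3^2 · 7.
Divisors of 126: 1, 2, 3, 6, 7, 9, 14, 18, 21, 42, 63, 126.
Compute 112^d (mod 127) for the divisors d until we hit 1:
112^1 ≡ 112 (mod 127)
112^2 ≡ 98 (mod 127)
112^3 ≡ 54 (mod 127)
112^6 ≡ 122 (mod 127)
112^7 ≡ 75 (mod 127)
112^9 ≡ 111 (mod 127)
112^14 ≡ 37 (mod 127)
112^18 ≡ 2 (mod 127)
112^21 ≡ 108 (mod 127)
112^42 ≡ 107 (mod 127)
112^63 ≡ 126 (mod 127)
112^126 ≡ 1 (mod 127) ✓
Hence ord(112) = 126.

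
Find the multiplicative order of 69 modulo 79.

By Lagrange's theorem, ord_79(69) divides φ(79) = 79 − 1 = 78 = 2 · 3 · 13.
Divisors of 78: 1, 2, 3, 6, 13, 26, 39, 78.
Evaluate successive powers at the divisors of 78:
69^1 ≡ 69 (mod 79)
69^2 ≡ 21 (mod 79)
69^3 ≡ 27 (mod 79)
69^6 ≡ 18 (mod 79)
69^13 ≡ 78 (mod 79)
69^26 ≡ 1 (mod 79) ✓
The smallest such exponent is 26, so the order of 69 is 26.

26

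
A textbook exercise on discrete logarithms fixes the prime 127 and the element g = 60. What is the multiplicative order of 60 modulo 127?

ord(60) | φ(127) = 127 − 1 = 126 = 2 · 3^2 · 7.
Divisors of 126: 1, 2, 3, 6, 7, 9, 14, 18, 21, 42, 63, 126.
Check 60^d mod 127 for each divisor in increasing order:
60^1 ≡ 60 (mod 127)
60^2 ≡ 44 (mod 127)
60^3 ≡ 100 (mod 127)
60^6 ≡ 94 (mod 127)
60^7 ≡ 52 (mod 127)
60^9 ≡ 2 (mod 127)
60^14 ≡ 37 (mod 127)
60^18 ≡ 4 (mod 127)
60^21 ≡ 19 (mod 127)
60^42 ≡ 107 (mod 127)
60^63 ≡ 1 (mod 127) ✓
So ord_127(60) = 63.

63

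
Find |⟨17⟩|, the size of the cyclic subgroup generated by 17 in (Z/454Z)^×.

The order of 17 must divide φ(454) = φ(2)·φ(227) = 1·226 = 226 = 2 · 113.
Divisors of 226: 1, 2, 113, 226.
Compute 17^d (mod 454) for the divisors d until we hit 1:
17^1 ≡ 17 (mod 454)
17^2 ≡ 289 (mod 454)
17^113 ≡ 453 (mod 454)
17^226 ≡ 1 (mod 454) ✓
Therefore the multiplicative order of 17 modulo 454 is 226.

226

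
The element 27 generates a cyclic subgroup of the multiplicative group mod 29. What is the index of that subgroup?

1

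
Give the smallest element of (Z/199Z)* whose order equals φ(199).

3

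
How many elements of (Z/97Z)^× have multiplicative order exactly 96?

32

φ(97) = 97 − 1 = 96 = 2^5 · 3.
(Z/97Z)^× is cyclic (|G| = 96); a cyclic group of order m has exactly φ(d) elements of each order d | m, and none otherwise.
96 = 2^5 · 3 divides 96, and φ(96) = 32.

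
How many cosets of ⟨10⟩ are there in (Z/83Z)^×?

2

The order of 10 must divide φ(83) = 83 − 1 = 82 = 2 · 41.
Divisors of 82: 1, 2, 41, 82.
Check 10^d mod 83 for each divisor in increasing order:
10^1 ≡ 10
10^2 ≡ 17
10^41 ≡ 1
So ord_83(10) = 41, hence |⟨10⟩| = 41.
The index is φ(83) / ord(10) = 82 / 41 = 2.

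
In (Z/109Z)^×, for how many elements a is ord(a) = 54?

18

φ(109) = 109 − 1 = 108 = 2^2 · 3^3.
Since (Z/109Z)^× is cyclic of order 108, the number of elements of order d is φ(d) when d | 108 and 0 otherwise.
54 = 2 · 3^3 divides 108, and φ(54) = 18.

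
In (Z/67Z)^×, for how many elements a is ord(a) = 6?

2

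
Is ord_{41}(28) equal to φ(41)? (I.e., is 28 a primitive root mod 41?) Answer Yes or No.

φ(41) = 41 − 1 = 40 = 2^3 · 5.
It suffices to check that the order of 28 is not a proper divisor of 40: compute 28^(40/q) for q ∈ {2, 5}.
28^20 ≡ 40 (mod 41)  [q = 2: ≢ 1 ✓]
28^8 ≡ 10 (mod 41)  [q = 5: ≢ 1 ✓]
Every test exponent gives a nontrivial residue, hence 28 generates the full group.

Yes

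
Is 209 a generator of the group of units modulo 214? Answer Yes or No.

No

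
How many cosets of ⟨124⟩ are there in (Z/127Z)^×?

2

ord(124) | φ(127) = 127 − 1 = 126 = 2 · 3^2 · 7.
Divisors of 126: 1, 2, 3, 6, 7, 9, 14, 18, 21, 42, 63, 126.
Test each divisor d:
124^1 ≡ 124
124^2 ≡ 9
124^3 ≡ 100
124^6 ≡ 94
124^7 ≡ 99
124^9 ≡ 2
124^14 ≡ 22
124^18 ≡ 4
124^21 ≡ 19
124^42 ≡ 107
124^63 ≡ 1
So ord_127(124) = 63, hence |⟨124⟩| = 63.
[(Z/127Z)^× : ⟨124⟩] = 126/63 = 2.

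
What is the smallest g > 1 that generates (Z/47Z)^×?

5

φ(47) = 47 − 1 = 46 = 2 · 23.
Test candidates g = 2, 3, … against the prime factors q ∈ {2, 23} of φ(47): g is a generator iff g^(46/q) ≢ 1 for every such q.
g = 2: 2^23 ≡ 1 — hits 1, so not a primitive root.
g = 3: 3^23 ≡ 1 — hits 1, so not a primitive root.
g = 4: 4^23 ≡ 1 — hits 1, so not a primitive root.
g = 5: 5^23 ≡ 46; 5^2 ≡ 25 — none is 1, so 5 is a primitive root.
So 5 is the smallest generator of (Z/47Z)^×.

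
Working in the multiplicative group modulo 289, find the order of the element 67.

Since 67 ∈ (Z/289Z)^×, its order divides φ(289) = φ(17^2) = 17·(17−1) = 272 = 2^4 · 17.
Divisors of 272: 1, 2, 4, 8, 16, 17, 34, 68, 136, 272.
Compute 67^d (mod 289) for the divisors d until we hit 1:
67^1 ≡ 67 (mod 289)
67^2 ≡ 154 (mod 289)
67^4 ≡ 18 (mod 289)
67^8 ≡ 35 (mod 289)
67^16 ≡ 69 (mod 289)
67^17 ≡ 288 (mod 289)
67^34 ≡ 1 (mod 289) ✓
The smallest such exponent is 34, so the order of 67 is 34.

34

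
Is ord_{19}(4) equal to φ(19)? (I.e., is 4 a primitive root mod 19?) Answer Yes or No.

No

φ(19) = 19 − 1 = 18 = 2 · 3^2.
Test 4^(18/q) mod 19 for each prime factor q of 18:
4^9 ≡ 1 (mod 19)  [q = 2: ≡ 1 ✗]
4^6 ≡ 11 (mod 19)  [q = 3: ≢ 1 ✓]
Since 4^9 ≡ 1, the order of 4 divides 9 < 18, so 4 is not a primitive root.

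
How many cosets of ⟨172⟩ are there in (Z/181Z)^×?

2

The order of 172 must divide φ(181) = 181 − 1 = 180 = 2^2 · 3^2 · 5.
Divisors of 180: 1, 2, 3, 4, 5, 6, 9, 10, 12, 15, 18, 20, 30, 36, 45, 60, 90, 180.
Test each divisor d:
172^1 ≡ 172 (mod 181)
172^2 ≡ 81 (mod 181)
172^3 ≡ 176 (mod 181)
172^4 ≡ 45 (mod 181)
172^5 ≡ 138 (mod 181)
172^6 ≡ 25 (mod 181)
172^9 ≡ 56 (mod 181)
172^10 ≡ 39 (mod 181)
172^12 ≡ 82 (mod 181)
172^15 ≡ 133 (mod 181)
172^18 ≡ 59 (mod 181)
172^20 ≡ 73 (mod 181)
172^30 ≡ 132 (mod 181)
172^36 ≡ 42 (mod 181)
172^45 ≡ 180 (mod 181)
172^60 ≡ 48 (mod 181)
172^90 ≡ 1 (mod 181) ✓
The order of 172 is 90, so the subgroup it generates has 90 elements.
Index = |(Z/181Z)^×| / |⟨172⟩| = 180 / 90 = 2.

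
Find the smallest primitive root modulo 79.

φ(79) = 79 − 1 = 78 = 2 · 3 · 13.
g is a primitive root iff g^(78/q) ≢ 1 (mod 79) for each prime q ∈ {2, 3, 13}.
g = 2: 2^39 ≡ 1 — hits 1, so not a primitive root.
g = 3: 3^39 ≡ 78; 3^26 ≡ 23; 3^6 ≡ 18 — none is 1, so 3 is a primitive root.
So 3 is the smallest generator of (Z/79Z)^×.

3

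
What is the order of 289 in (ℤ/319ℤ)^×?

By Lagrange's theorem, ord_319(289) divides φ(319) = φ(11·29) = (11−1)·(29−1) = 10·28 = 280 = 2^3 · 5 · 7.
Divisors of 280: 1, 2, 4, 5, 7, 8, 10, 14, 20, 28, 35, 40, 56, 70, 140, 280.
Compute 289^d (mod 319) for the divisors d until we hit 1:
289^1 ≡ 289
289^2 ≡ 262
289^4 ≡ 59
289^5 ≡ 144
289^7 ≡ 86
289^8 ≡ 291
289^10 ≡ 1
So ord_319(289) = 10.

10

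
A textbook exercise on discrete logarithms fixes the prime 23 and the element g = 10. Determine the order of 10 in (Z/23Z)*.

By Lagrange's theorem, ord_23(10) divides φ(23) = 23 − 1 = 22 = 2 · 11.
Divisors of 22: 1, 2, 11, 22.
Evaluate successive powers at the divisors of 22:
10^1 ≡ 10 (mod 23)
10^2 ≡ 8 (mod 23)
10^11 ≡ 22 (mod 23)
10^22 ≡ 1 (mod 23) ✓
Therefore the multiplicative order of 10 modulo 23 is 22.

22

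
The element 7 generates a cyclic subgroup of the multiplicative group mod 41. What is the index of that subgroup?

1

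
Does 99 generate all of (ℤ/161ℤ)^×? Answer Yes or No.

161 = 7 · 23 is a product of two distinct odd primes, so (Z/161Z)^× ≅ (Z/7Z)^× × (Z/23Z)^× is not cyclic.
No primitive root modulo 161 exists; in particular 99 is not one.

No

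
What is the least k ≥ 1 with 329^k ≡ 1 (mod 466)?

ord(329) | φ(466) = φ(2)·φ(233) = 1·232 = 232 = 2^3 · 29.
Divisors of 232: 1, 2, 4, 8, 29, 58, 116, 232.
Compute 329^d (mod 466) for the divisors d until we hit 1:
329^1 ≡ 329 (mod 466)
329^2 ≡ 129 (mod 466)
329^4 ≡ 331 (mod 466)
329^8 ≡ 51 (mod 466)
329^29 ≡ 221 (mod 466)
329^58 ≡ 377 (mod 466)
329^116 ≡ 465 (mod 466)
329^232 ≡ 1 (mod 466) ✓
Hence ord(329) = 232.

232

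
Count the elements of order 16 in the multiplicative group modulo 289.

8

φ(289) = φ(17^2) = 17·(17−1) = 272 = 2^4 · 17.
In a cyclic group of order 272, there are φ(d) elements of order d for each divisor d of 272, and zero for non-divisors.
16 = 2^4 divides 272, and φ(16) = 8.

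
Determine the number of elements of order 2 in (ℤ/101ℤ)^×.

1

φ(101) = 101 − 1 = 100 = 2^2 · 5^2.
In a cyclic group of order 100, there are φ(d) elements of order d for each divisor d of 100, and zero for non-divisors.
2 | 100, and φ(2) = 2 − 1 = 1.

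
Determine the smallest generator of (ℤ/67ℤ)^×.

2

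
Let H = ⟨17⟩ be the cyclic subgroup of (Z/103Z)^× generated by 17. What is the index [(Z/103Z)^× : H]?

2

By Lagrange's theorem, ord_103(17) divides φ(103) = 103 − 1 = 102 = 2 · 3 · 17.
Divisors of 102: 1, 2, 3, 6, 17, 34, 51, 102.
Evaluate successive powers at the divisors of 102:
17^1 ≡ 17 (mod 103)
17^2 ≡ 83 (mod 103)
17^3 ≡ 72 (mod 103)
17^6 ≡ 34 (mod 103)
17^17 ≡ 46 (mod 103)
17^34 ≡ 56 (mod 103)
17^51 ≡ 1 (mod 103) ✓
The order of 17 is 51, so the subgroup it generates has 51 elements.
Index = |(Z/103Z)^×| / |⟨17⟩| = 102 / 51 = 2.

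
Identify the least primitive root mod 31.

φ(31) = 31 − 1 = 30 = 2 · 3 · 5.
g is a primitive root iff g^(30/q) ≢ 1 (mod 31) for each prime q ∈ {2, 3, 5}.
g = 2: 2^15 ≡ 1 — hits 1, so not a primitive root.
g = 3: 3^15 ≡ 30; 3^10 ≡ 25; 3^6 ≡ 16 — none is 1, so 3 is a primitive root.
Hence the least primitive root of 31 is 3.

3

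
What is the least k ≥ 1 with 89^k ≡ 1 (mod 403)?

By Lagrange's theorem, ord_403(89) divides φ(403) = φ(13·31) = (13−1)·(31−1) = 12·30 = 360 = 2^3 · 3^2 · 5.
Divisors of 360: 1, 2, 3, 4, 5, 6, 8, 9, 10, 12, 15, 18, 20, 24, 30, 36, 40, 45, 60, 72, 90, 120, 180, 360.
Compute 89^d (mod 403) for the divisors d until we hit 1:
89^1 ≡ 89 (mod 403)
89^2 ≡ 264 (mod 403)
89^3 ≡ 122 (mod 403)
89^4 ≡ 380 (mod 403)
89^5 ≡ 371 (mod 403)
89^6 ≡ 376 (mod 403)
89^8 ≡ 126 (mod 403)
89^9 ≡ 333 (mod 403)
89^10 ≡ 218 (mod 403)
89^12 ≡ 326 (mod 403)
89^15 ≡ 278 (mod 403)
89^18 ≡ 64 (mod 403)
89^20 ≡ 373 (mod 403)
89^24 ≡ 287 (mod 403)
89^30 ≡ 311 (mod 403)
89^36 ≡ 66 (mod 403)
89^40 ≡ 94 (mod 403)
89^45 ≡ 216 (mod 403)
89^60 ≡ 1 (mod 403) ✓
Therefore the multiplicative order of 89 modulo 403 is 60.

60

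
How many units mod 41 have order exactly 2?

1

φ(41) = 41 − 1 = 40 = 2^3 · 5.
Since (Z/41Z)^× is cyclic of order 40, the number of elements of order d is φ(d) when d | 40 and 0 otherwise.
2 | 40, and φ(2) = 2 − 1 = 1.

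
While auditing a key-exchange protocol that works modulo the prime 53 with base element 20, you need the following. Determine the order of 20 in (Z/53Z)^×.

ord(20) | φ(53) = 53 − 1 = 52 = 2^2 · 13.
Divisors of 52: 1, 2, 4, 13, 26, 52.
Test each divisor d:
20^1 ≡ 20 (mod 53)
20^2 ≡ 29 (mod 53)
20^4 ≡ 46 (mod 53)
20^13 ≡ 30 (mod 53)
20^26 ≡ 52 (mod 53)
20^52 ≡ 1 (mod 53) ✓
So ord_53(20) = 52.

52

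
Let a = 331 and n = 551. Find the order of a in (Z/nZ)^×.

12

Since 331 ∈ (Z/551Z)^×, its order divides φ(551) = φ(19·29) = (19−1)·(29−1) = 18·28 = 504 = 2^3 · 3^2 · 7.
Divisors of 504: 1, 2, 3, 4, 6, 7, 8, 9, 12, 14, 18, 21, 24, 28, 36, 42, 56, 63, 72, 84, 126, 168, 252, 504.
Check 331^d mod 551 for each divisor in increasing order:
331^1 ≡ 331 (mod 551)
331^2 ≡ 463 (mod 551)
331^3 ≡ 75 (mod 551)
331^4 ≡ 30 (mod 551)
331^6 ≡ 115 (mod 551)
331^7 ≡ 46 (mod 551)
331^8 ≡ 349 (mod 551)
331^9 ≡ 360 (mod 551)
331^12 ≡ 1 (mod 551) ✓
Therefore the multiplicative order of 331 modulo 551 is 12.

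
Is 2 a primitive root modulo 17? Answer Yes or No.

φ(17) = 17 − 1 = 16 = 2^4.
2 is a primitive root mod 17 iff 2^(φ(17)/q) ≢ 1 for every prime q | φ(17), i.e. q ∈ {2}.
2^8 ≡ 1 (mod 17)  [q = 2: ≡ 1 ✗]
The check at q = 2 fails, so 2 generates a proper subgroup.

No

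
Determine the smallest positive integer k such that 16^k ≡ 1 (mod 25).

5

The order of 16 must divide φ(25) = φ(5^2) = 5·(5−1) = 20 = 2^2 · 5.
Divisors of 20: 1, 2, 4, 5, 10, 20.
Compute 16^d (mod 25) for the divisors d until we hit 1:
16^1 ≡ 16 (mod 25)
16^2 ≡ 6 (mod 25)
16^4 ≡ 11 (mod 25)
16^5 ≡ 1 (mod 25) ✓
Hence ord(16) = 5.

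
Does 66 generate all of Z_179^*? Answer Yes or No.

No

φ(179) = 179 − 1 = 178 = 2 · 89.
66 is a primitive root mod 179 iff 66^(φ(179)/q) ≢ 1 for every prime q | φ(179), i.e. q ∈ {2, 89}.
66^89 ≡ 1 (mod 179)  [q = 2: ≡ 1 ✗]
66^2 ≡ 60 (mod 179)  [q = 89: ≢ 1 ✓]
Since 66^89 ≡ 1, the order of 66 divides 89 < 178, so 66 is not a primitive root.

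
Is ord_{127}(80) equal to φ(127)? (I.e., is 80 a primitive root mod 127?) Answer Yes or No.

No

φ(127) = 127 − 1 = 126 = 2 · 3^2 · 7.
It suffices to check that the order of 80 is not a proper divisor of 126: compute 80^(126/q) for q ∈ {2, 3, 7}.
80^63 ≡ 126 (mod 127)  [q = 2: ≢ 1 ✓]
80^42 ≡ 1 (mod 127)  [q = 3: ≡ 1 ✗]
80^18 ≡ 2 (mod 127)  [q = 7: ≢ 1 ✓]
The check at q = 3 fails, so 80 generates a proper subgroup.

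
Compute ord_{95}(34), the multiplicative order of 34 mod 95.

The order of 34 must divide φ(95) = φ(5·19) = (5−1)·(19−1) = 4·18 = 72 = 2^3 · 3^2.
Divisors of 72: 1, 2, 3, 4, 6, 8, 9, 12, 18, 24, 36, 72.
Test each divisor d:
34^1 ≡ 34 (mod 95)
34^2 ≡ 16 (mod 95)
34^3 ≡ 69 (mod 95)
34^4 ≡ 66 (mod 95)
34^6 ≡ 11 (mod 95)
34^8 ≡ 81 (mod 95)
34^9 ≡ 94 (mod 95)
34^12 ≡ 26 (mod 95)
34^18 ≡ 1 (mod 95) ✓
Therefore the multiplicative order of 34 modulo 95 is 18.

18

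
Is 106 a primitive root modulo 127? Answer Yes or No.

Yes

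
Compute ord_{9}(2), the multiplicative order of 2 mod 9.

Since 2 ∈ (Z/9Z)^×, its order divides φ(9) = φ(3^2) = 3·(3−1) = 6 = 2 · 3.
Divisors of 6: 1, 2, 3, 6.
Check 2^d mod 9 for each divisor in increasing order:
2^1 ≡ 2 (mod 9)
2^2 ≡ 4 (mod 9)
2^3 ≡ 8 (mod 9)
2^6 ≡ 1 (mod 9) ✓
Therefore the multiplicative order of 2 modulo 9 is 6.

6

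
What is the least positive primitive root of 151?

φ(151) = 151 − 1 = 150 = 2 · 3 · 5^2.
g is a primitive root iff g^(150/q) ≢ 1 (mod 151) for each prime q ∈ {2, 3, 5}.
g = 2: 2^75 ≡ 1 — hits 1, so not a primitive root.
g = 3: 3^75 ≡ 150; 3^50 ≡ 1 — hits 1, so not a primitive root.
g = 4: 4^75 ≡ 1 — hits 1, so not a primitive root.
g = 5: 5^75 ≡ 1 — hits 1, so not a primitive root.
g = 6: 6^75 ≡ 150; 6^50 ≡ 32; 6^30 ≡ 59 — none is 1, so 6 is a primitive root.
Hence the least primitive root of 151 is 6.

6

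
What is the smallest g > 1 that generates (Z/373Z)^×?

φ(373) = 373 − 1 = 372 = 2^2 · 3 · 31.
g is a primitive root iff g^(372/q) ≢ 1 (mod 373) for each prime q ∈ {2, 3, 31}.
g = 2: 2^186 ≡ 372; 2^124 ≡ 284; 2^12 ≡ 366 — none is 1, so 2 is a primitive root.
The smallest primitive root modulo 373 is 2.

2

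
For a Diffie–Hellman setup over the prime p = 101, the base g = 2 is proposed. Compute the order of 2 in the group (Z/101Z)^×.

100

Since 2 ∈ (Z/101Z)^×, its order divides φ(101) = 101 − 1 = 100 = 2^2 · 5^2.
Divisors of 100: 1, 2, 4, 5, 10, 20, 25, 50, 100.
Test each divisor d:
2^1 ≡ 2 (mod 101)
2^2 ≡ 4 (mod 101)
2^4 ≡ 16 (mod 101)
2^5 ≡ 32 (mod 101)
2^10 ≡ 14 (mod 101)
2^20 ≡ 95 (mod 101)
2^25 ≡ 10 (mod 101)
2^50 ≡ 100 (mod 101)
2^100 ≡ 1 (mod 101) ✓
Hence ord(2) = 100.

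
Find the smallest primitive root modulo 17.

φ(17) = 17 − 1 = 16 = 2^4.
Test candidates g = 2, 3, … against the prime factors q ∈ {2} of φ(17): g is a generator iff g^(16/q) ≢ 1 for every such q.
g = 2: 2^8 ≡ 1 — hits 1, so not a primitive root.
g = 3: 3^8 ≡ 16 — none is 1, so 3 is a primitive root.
Hence the least primitive root of 17 is 3.

3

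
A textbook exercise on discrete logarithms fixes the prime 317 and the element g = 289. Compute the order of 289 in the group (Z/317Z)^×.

Since 289 ∈ (Z/317Z)^×, its order divides φ(317) = 317 − 1 = 316 = 2^2 · 79.
Divisors of 316: 1, 2, 4, 79, 158, 316.
Check 289^d mod 317 for each divisor in increasing order:
289^1 ≡ 289
289^2 ≡ 150
289^4 ≡ 310
289^79 ≡ 316
289^158 ≡ 1
The smallest such exponent is 158, so the order of 289 is 158.

158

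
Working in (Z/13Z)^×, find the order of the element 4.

By Lagrange's theorem, ord_13(4) divides φ(13) = 13 − 1 = 12 = 2^2 · 3.
Divisors of 12: 1, 2, 3, 4, 6, 12.
Test each divisor d:
4^1 ≡ 4
4^2 ≡ 3
4^3 ≡ 12
4^4 ≡ 9
4^6 ≡ 1
Hence ord(4) = 6.

6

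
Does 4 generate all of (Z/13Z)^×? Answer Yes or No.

φ(13) = 13 − 1 = 12 = 2^2 · 3.
Test 4^(12/q) mod 13 for each prime factor q of 12:
4^6 ≡ 1 (mod 13)  [q = 2: ≡ 1 ✗]
4^4 ≡ 9 (mod 13)  [q = 3: ≢ 1 ✓]
4^6 ≡ 1 shows ord(4) | 6, strictly less than φ(13); not a primitive root.

No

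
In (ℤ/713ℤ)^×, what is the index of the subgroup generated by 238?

2

Since 238 ∈ (Z/713Z)^×, its order divides φ(713) = φ(23·31) = (23−1)·(31−1) = 22·30 = 660 = 2^2 · 3 · 5 · 11.
Divisors of 660: 1, 2, 3, 4, 5, 6, 10, 11, 12, 15, 20, 22, 30, 33, 44, 55, 60, 66, 110, 132, 165, 220, 330, 660.
Compute 238^d (mod 713) for the divisors d until we hit 1:
238^1 ≡ 238
238^2 ≡ 317
238^3 ≡ 581
238^4 ≡ 669
238^5 ≡ 223
238^6 ≡ 312
238^10 ≡ 532
238^11 ≡ 415
238^12 ≡ 376
238^15 ≡ 278
238^20 ≡ 676
238^22 ≡ 392
238^30 ≡ 280
238^33 ≡ 116
238^44 ≡ 369
238^55 ≡ 553
238^60 ≡ 683
238^66 ≡ 622
238^110 ≡ 645
238^132 ≡ 438
238^165 ≡ 185
238^220 ≡ 346
238^330 ≡ 1
Thus |⟨238⟩| = ord(238) = 330.
The index is φ(713) / ord(238) = 660 / 330 = 2.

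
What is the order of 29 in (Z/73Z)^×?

72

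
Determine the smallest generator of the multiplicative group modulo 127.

3

φ(127) = 127 − 1 = 126 = 2 · 3^2 · 7.
g is a primitive root iff g^(126/q) ≢ 1 (mod 127) for each prime q ∈ {2, 3, 7}.
g = 2: 2^63 ≡ 1 — hits 1, so not a primitive root.
g = 3: 3^63 ≡ 126; 3^42 ≡ 107; 3^18 ≡ 4 — none is 1, so 3 is a primitive root.
So 3 is the smallest generator of (Z/127Z)^×.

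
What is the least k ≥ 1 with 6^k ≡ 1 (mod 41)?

40

The order of 6 must divide φ(41) = 41 − 1 = 40 = 2^3 · 5.
Divisors of 40: 1, 2, 4, 5, 8, 10, 20, 40.
Test each divisor d:
6^1 ≡ 6 (mod 41)
6^2 ≡ 36 (mod 41)
6^4 ≡ 25 (mod 41)
6^5 ≡ 27 (mod 41)
6^8 ≡ 10 (mod 41)
6^10 ≡ 32 (mod 41)
6^20 ≡ 40 (mod 41)
6^40 ≡ 1 (mod 41) ✓
So ord_41(6) = 40.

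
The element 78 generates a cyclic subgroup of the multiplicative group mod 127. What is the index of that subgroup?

1

By Lagrange's theorem, ord_127(78) divides φ(127) = 127 − 1 = 126 = 2 · 3^2 · 7.
Divisors of 126: 1, 2, 3, 6, 7, 9, 14, 18, 21, 42, 63, 126.
Test each divisor d:
78^1 ≡ 78 (mod 127)
78^2 ≡ 115 (mod 127)
78^3 ≡ 80 (mod 127)
78^6 ≡ 50 (mod 127)
78^7 ≡ 90 (mod 127)
78^9 ≡ 63 (mod 127)
78^14 ≡ 99 (mod 127)
78^18 ≡ 32 (mod 127)
78^21 ≡ 20 (mod 127)
78^42 ≡ 19 (mod 127)
78^63 ≡ 126 (mod 127)
78^126 ≡ 1 (mod 127) ✓
So ord_127(78) = 126, hence |⟨78⟩| = 126.
The index is φ(127) / ord(78) = 126 / 126 = 1.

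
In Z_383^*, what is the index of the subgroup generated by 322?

2

ord(322) | φ(383) = 383 − 1 = 382 = 2 · 191.
Divisors of 382: 1, 2, 191, 382.
Evaluate successive powers at the divisors of 382:
322^1 ≡ 322
322^2 ≡ 274
322^191 ≡ 1
The order of 322 is 191, so the subgroup it generates has 191 elements.
The index is φ(383) / ord(322) = 382 / 191 = 2.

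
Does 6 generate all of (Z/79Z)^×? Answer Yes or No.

φ(79) = 79 − 1 = 78 = 2 · 3 · 13.
An element g generates (Z/79Z)^× iff g^(78/q) ≢ 1 (mod 79) for each prime q ∈ {2, 3, 13}.
6^39 ≡ 78 (mod 79)  [q = 2: ≢ 1 ✓]
6^26 ≡ 55 (mod 79)  [q = 3: ≢ 1 ✓]
6^6 ≡ 46 (mod 79)  [q = 13: ≢ 1 ✓]
Every test exponent gives a nontrivial residue, hence 6 generates the full group.

Yes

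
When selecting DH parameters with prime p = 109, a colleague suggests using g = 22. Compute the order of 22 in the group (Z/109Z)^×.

27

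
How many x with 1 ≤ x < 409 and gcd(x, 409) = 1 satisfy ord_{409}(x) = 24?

φ(409) = 409 − 1 = 408 = 2^3 · 3 · 17.
Since (Z/409Z)^× is cyclic of order 408, the number of elements of order d is φ(d) when d | 408 and 0 otherwise.
24 = 2^3 · 3 divides 408, and φ(24) = 8.

8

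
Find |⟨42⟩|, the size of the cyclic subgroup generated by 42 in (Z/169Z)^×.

39

The order of 42 must divide φ(169) = φ(13^2) = 13·(13−1) = 156 = 2^2 · 3 · 13.
Divisors of 156: 1, 2, 3, 4, 6, 12, 13, 26, 39, 52, 78, 156.
Check 42^d mod 169 for each divisor in increasing order:
42^1 ≡ 42 (mod 169)
42^2 ≡ 74 (mod 169)
42^3 ≡ 66 (mod 169)
42^4 ≡ 68 (mod 169)
42^6 ≡ 131 (mod 169)
42^12 ≡ 92 (mod 169)
42^13 ≡ 146 (mod 169)
42^26 ≡ 22 (mod 169)
42^39 ≡ 1 (mod 169) ✓
Hence ord(42) = 39.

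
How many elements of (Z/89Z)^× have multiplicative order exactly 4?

φ(89) = 89 − 1 = 88 = 2^3 · 11.
Since (Z/89Z)^× is cyclic of order 88, the number of elements of order d is φ(d) when d | 88 and 0 otherwise.
4 = 2^2 divides 88, and φ(4) = 2.

2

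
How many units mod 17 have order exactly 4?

φ(17) = 17 − 1 = 16 = 2^4.
Since (Z/17Z)^× is cyclic of order 16, the number of elements of order d is φ(d) when d | 16 and 0 otherwise.
4 = 2^2 divides 16, and φ(4) = 2.

2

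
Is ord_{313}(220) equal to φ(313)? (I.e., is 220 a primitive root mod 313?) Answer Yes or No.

No

φ(313) = 313 − 1 = 312 = 2^3 · 3 · 13.
Test 220^(312/q) mod 313 for each prime factor q of 312:
220^156 ≡ 312 (mod 313)  [q = 2: ≢ 1 ✓]
220^104 ≡ 1 (mod 313)  [q = 3: ≡ 1 ✗]
220^24 ≡ 27 (mod 313)  [q = 13: ≢ 1 ✓]
The check at q = 3 fails, so 220 generates a proper subgroup.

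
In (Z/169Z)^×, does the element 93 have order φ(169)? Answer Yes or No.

Yes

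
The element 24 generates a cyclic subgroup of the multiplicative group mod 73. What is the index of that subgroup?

6

The order of 24 must divide φ(73) = 73 − 1 = 72 = 2^3 · 3^2.
Divisors of 72: 1, 2, 3, 4, 6, 8, 9, 12, 18, 24, 36, 72.
Check 24^d mod 73 for each divisor in increasing order:
24^1 ≡ 24 (mod 73)
24^2 ≡ 65 (mod 73)
24^3 ≡ 27 (mod 73)
24^4 ≡ 64 (mod 73)
24^6 ≡ 72 (mod 73)
24^8 ≡ 8 (mod 73)
24^9 ≡ 46 (mod 73)
24^12 ≡ 1 (mod 73) ✓
So ord_73(24) = 12, hence |⟨24⟩| = 12.
Index = |(Z/73Z)^×| / |⟨24⟩| = 72 / 12 = 6.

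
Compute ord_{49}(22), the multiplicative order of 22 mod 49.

7

ord(22) | φ(49) = φ(7^2) = 7·(7−1) = 42 = 2 · 3 · 7.
Divisors of 42: 1, 2, 3, 6, 7, 14, 21, 42.
Test each divisor d:
22^1 ≡ 22 (mod 49)
22^2 ≡ 43 (mod 49)
22^3 ≡ 15 (mod 49)
22^6 ≡ 29 (mod 49)
22^7 ≡ 1 (mod 49) ✓
The smallest such exponent is 7, so the order of 22 is 7.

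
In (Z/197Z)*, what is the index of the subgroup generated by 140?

ord(140) | φ(197) = 197 − 1 = 196 = 2^2 · 7^2.
Divisors of 196: 1, 2, 4, 7, 14, 28, 49, 98, 196.
Check 140^d mod 197 for each divisor in increasing order:
140^1 ≡ 140
140^2 ≡ 97
140^4 ≡ 150
140^7 ≡ 20
140^14 ≡ 6
140^28 ≡ 36
140^49 ≡ 183
140^98 ≡ 196
140^196 ≡ 1
The order of 140 is 196, so the subgroup it generates has 196 elements.
[(Z/197Z)^× : ⟨140⟩] = 196/196 = 1.

1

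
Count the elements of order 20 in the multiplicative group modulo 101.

φ(101) = 101 − 1 = 100 = 2^2 · 5^2.
(Z/101Z)^× is cyclic (|G| = 100); a cyclic group of order m has exactly φ(d) elements of each order d | m, and none otherwise.
20 = 2^2 · 5 divides 100, and φ(20) = 8.

8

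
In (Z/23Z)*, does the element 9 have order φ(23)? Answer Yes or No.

No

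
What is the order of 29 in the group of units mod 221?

48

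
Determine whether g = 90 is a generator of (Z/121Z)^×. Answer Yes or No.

Yes

φ(121) = φ(11^2) = 11·(11−1) = 110 = 2 · 5 · 11.
90 is a primitive root mod 121 iff 90^(φ(121)/q) ≢ 1 for every prime q | φ(121), i.e. q ∈ {2, 5, 11}.
90^55 ≡ 120 (mod 121)  [q = 2: ≢ 1 ✓]
90^22 ≡ 81 (mod 121)  [q = 5: ≢ 1 ✓]
90^10 ≡ 12 (mod 121)  [q = 11: ≢ 1 ✓]
None equal 1, so ord_121(90) = 110: 90 is a primitive root.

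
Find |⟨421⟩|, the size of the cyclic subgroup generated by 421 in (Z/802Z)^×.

4

By Lagrange's theorem, ord_802(421) divides φ(802) = φ(2)·φ(401) = 1·400 = 400 = 2^4 · 5^2.
Divisors of 400: 1, 2, 4, 5, 8, 10, 16, 20, 25, 40, 50, 80, 100, 200, 400.
Evaluate successive powers at the divisors of 400:
421^1 ≡ 421
421^2 ≡ 801
421^4 ≡ 1
Hence ord(421) = 4.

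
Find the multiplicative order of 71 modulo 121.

By Lagrange's theorem, ord_121(71) divides φ(121) = φ(11^2) = 11·(11−1) = 110 = 2 · 5 · 11.
Divisors of 110: 1, 2, 5, 10, 11, 22, 55, 110.
Compute 71^d (mod 121) for the divisors d until we hit 1:
71^1 ≡ 71 (mod 121)
71^2 ≡ 80 (mod 121)
71^5 ≡ 45 (mod 121)
71^10 ≡ 89 (mod 121)
71^11 ≡ 27 (mod 121)
71^22 ≡ 3 (mod 121)
71^55 ≡ 1 (mod 121) ✓
Therefore the multiplicative order of 71 modulo 121 is 55.

55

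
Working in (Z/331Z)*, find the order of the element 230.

165

ord(230) | φ(331) = 331 − 1 = 330 = 2 · 3 · 5 · 11.
Divisors of 330: 1, 2, 3, 5, 6, 10, 11, 15, 22, 30, 33, 55, 66, 110, 165, 330.
Test each divisor d:
230^1 ≡ 230 (mod 331)
230^2 ≡ 271 (mod 331)
230^3 ≡ 102 (mod 331)
230^5 ≡ 169 (mod 331)
230^6 ≡ 143 (mod 331)
230^10 ≡ 95 (mod 331)
230^11 ≡ 4 (mod 331)
230^15 ≡ 167 (mod 331)
230^22 ≡ 16 (mod 331)
230^30 ≡ 85 (mod 331)
230^33 ≡ 64 (mod 331)
230^55 ≡ 31 (mod 331)
230^66 ≡ 124 (mod 331)
230^110 ≡ 299 (mod 331)
230^165 ≡ 1 (mod 331) ✓
Therefore the multiplicative order of 230 modulo 331 is 165.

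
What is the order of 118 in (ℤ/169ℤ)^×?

13

Since 118 ∈ (Z/169Z)^×, its order divides φ(169) = φ(13^2) = 13·(13−1) = 156 = 2^2 · 3 · 13.
Divisors of 156: 1, 2, 3, 4, 6, 12, 13, 26, 39, 52, 78, 156.
Test each divisor d:
118^1 ≡ 118
118^2 ≡ 66
118^3 ≡ 14
118^4 ≡ 131
118^6 ≡ 27
118^12 ≡ 53
118^13 ≡ 1
So ord_169(118) = 13.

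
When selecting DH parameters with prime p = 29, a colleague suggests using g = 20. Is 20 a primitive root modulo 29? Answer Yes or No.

No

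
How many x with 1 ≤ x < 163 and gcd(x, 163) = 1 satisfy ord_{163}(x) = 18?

6

φ(163) = 163 − 1 = 162 = 2 · 3^4.
(Z/163Z)^× is cyclic (|G| = 162); a cyclic group of order m has exactly φ(d) elements of each order d | m, and none otherwise.
18 = 2 · 3^2 divides 162, and φ(18) = 6.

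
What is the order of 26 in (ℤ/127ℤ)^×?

63

The order of 26 must divide φ(127) = 127 − 1 = 126 = 2 · 3^2 · 7.
Divisors of 126: 1, 2, 3, 6, 7, 9, 14, 18, 21, 42, 63, 126.
Check 26^d mod 127 for each divisor in increasing order:
26^1 ≡ 26 (mod 127)
26^2 ≡ 41 (mod 127)
26^3 ≡ 50 (mod 127)
26^6 ≡ 87 (mod 127)
26^7 ≡ 103 (mod 127)
26^9 ≡ 32 (mod 127)
26^14 ≡ 68 (mod 127)
26^18 ≡ 8 (mod 127)
26^21 ≡ 19 (mod 127)
26^42 ≡ 107 (mod 127)
26^63 ≡ 1 (mod 127) ✓
Hence ord(26) = 63.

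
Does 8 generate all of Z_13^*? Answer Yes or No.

No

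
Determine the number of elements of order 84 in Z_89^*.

0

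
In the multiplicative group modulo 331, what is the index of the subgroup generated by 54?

2

By Lagrange's theorem, ord_331(54) divides φ(331) = 331 − 1 = 330 = 2 · 3 · 5 · 11.
Divisors of 330: 1, 2, 3, 5, 6, 10, 11, 15, 22, 30, 33, 55, 66, 110, 165, 330.
Test each divisor d:
54^1 ≡ 54 (mod 331)
54^2 ≡ 268 (mod 331)
54^3 ≡ 239 (mod 331)
54^5 ≡ 169 (mod 331)
54^6 ≡ 189 (mod 331)
54^10 ≡ 95 (mod 331)
54^11 ≡ 165 (mod 331)
54^15 ≡ 167 (mod 331)
54^22 ≡ 83 (mod 331)
54^30 ≡ 85 (mod 331)
54^33 ≡ 124 (mod 331)
54^55 ≡ 31 (mod 331)
54^66 ≡ 150 (mod 331)
54^110 ≡ 299 (mod 331)
54^165 ≡ 1 (mod 331) ✓
Thus |⟨54⟩| = ord(54) = 165.
[(Z/331Z)^× : ⟨54⟩] = 330/165 = 2.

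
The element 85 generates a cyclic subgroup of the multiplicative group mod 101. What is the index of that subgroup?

2

By Lagrange's theorem, ord_101(85) divides φ(101) = 101 − 1 = 100 = 2^2 · 5^2.
Divisors of 100: 1, 2, 4, 5, 10, 20, 25, 50, 100.
Compute 85^d (mod 101) for the divisors d until we hit 1:
85^1 ≡ 85
85^2 ≡ 54
85^4 ≡ 88
85^5 ≡ 6
85^10 ≡ 36
85^20 ≡ 84
85^25 ≡ 100
85^50 ≡ 1
The order of 85 is 50, so the subgroup it generates has 50 elements.
Index = |(Z/101Z)^×| / |⟨85⟩| = 100 / 50 = 2.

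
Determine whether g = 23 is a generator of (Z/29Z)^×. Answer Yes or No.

φ(29) = 29 − 1 = 28 = 2^2 · 7.
23 is a primitive root mod 29 iff 23^(φ(29)/q) ≢ 1 for every prime q | φ(29), i.e. q ∈ {2, 7}.
23^14 ≡ 1 (mod 29)  [q = 2: ≡ 1 ✗]
23^4 ≡ 20 (mod 29)  [q = 7: ≢ 1 ✓]
The check at q = 2 fails, so 23 generates a proper subgroup.

No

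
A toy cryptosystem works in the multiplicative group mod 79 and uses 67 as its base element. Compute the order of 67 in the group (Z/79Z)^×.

By Lagrange's theorem, ord_79(67) divides φ(79) = 79 − 1 = 78 = 2 · 3 · 13.
Divisors of 78: 1, 2, 3, 6, 13, 26, 39, 78.
Test each divisor d:
67^1 ≡ 67
67^2 ≡ 65
67^3 ≡ 10
67^6 ≡ 21
67^13 ≡ 1
So ord_79(67) = 13.

13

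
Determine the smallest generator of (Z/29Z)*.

2

φ(29) = 29 − 1 = 28 = 2^2 · 7.
Test candidates g = 2, 3, … against the prime factors q ∈ {2, 7} of φ(29): g is a generator iff g^(28/q) ≢ 1 for every such q.
g = 2: 2^14 ≡ 28; 2^4 ≡ 16 — none is 1, so 2 is a primitive root.
Hence the least primitive root of 29 is 2.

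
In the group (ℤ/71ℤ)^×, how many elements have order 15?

0

φ(71) = 71 − 1 = 70 = 2 · 5 · 7.
(Z/71Z)^× is cyclic (|G| = 70); a cyclic group of order m has exactly φ(d) elements of each order d | m, and none otherwise.
Since 15 ∤ 70, the count is 0.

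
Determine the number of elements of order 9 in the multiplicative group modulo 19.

6

φ(19) = 19 − 1 = 18 = 2 · 3^2.
Since (Z/19Z)^× is cyclic of order 18, the number of elements of order d is φ(d) when d | 18 and 0 otherwise.
9 = 3^2 divides 18, and φ(9) = 6.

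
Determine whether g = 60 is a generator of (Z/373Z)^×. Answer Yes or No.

Yes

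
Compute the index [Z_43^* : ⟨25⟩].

Since 25 ∈ (Z/43Z)^×, its order divides φ(43) = 43 − 1 = 42 = 2 · 3 · 7.
Divisors of 42: 1, 2, 3, 6, 7, 14, 21, 42.
Test each divisor d:
25^1 ≡ 25
25^2 ≡ 23
25^3 ≡ 16
25^6 ≡ 41
25^7 ≡ 36
25^14 ≡ 6
25^21 ≡ 1
Thus |⟨25⟩| = ord(25) = 21.
[(Z/43Z)^× : ⟨25⟩] = 42/21 = 2.

2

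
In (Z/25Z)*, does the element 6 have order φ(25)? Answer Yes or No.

φ(25) = φ(5^2) = 5·(5−1) = 20 = 2^2 · 5.
6 is a primitive root mod 25 iff 6^(φ(25)/q) ≢ 1 for every prime q | φ(25), i.e. q ∈ {2, 5}.
6^10 ≡ 1 (mod 25)  [q = 2: ≡ 1 ✗]
6^4 ≡ 21 (mod 25)  [q = 5: ≢ 1 ✓]
The check at q = 2 fails, so 6 generates a proper subgroup.

No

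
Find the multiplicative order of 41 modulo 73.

Since 41 ∈ (Z/73Z)^×, its order divides φ(73) = 73 − 1 = 72 = 2^3 · 3^2.
Divisors of 72: 1, 2, 3, 4, 6, 8, 9, 12, 18, 24, 36, 72.
Evaluate successive powers at the divisors of 72:
41^1 ≡ 41 (mod 73)
41^2 ≡ 2 (mod 73)
41^3 ≡ 9 (mod 73)
41^4 ≡ 4 (mod 73)
41^6 ≡ 8 (mod 73)
41^8 ≡ 16 (mod 73)
41^9 ≡ 72 (mod 73)
41^12 ≡ 64 (mod 73)
41^18 ≡ 1 (mod 73) ✓
The smallest such exponent is 18, so the order of 41 is 18.

18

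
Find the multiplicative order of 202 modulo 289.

ord(202) | φ(289) = φ(17^2) = 17·(17−1) = 272 = 2^4 · 17.
Divisors of 272: 1, 2, 4, 8, 16, 17, 34, 68, 136, 272.
Check 202^d mod 289 for each divisor in increasing order:
202^1 ≡ 202 (mod 289)
202^2 ≡ 55 (mod 289)
202^4 ≡ 135 (mod 289)
202^8 ≡ 18 (mod 289)
202^16 ≡ 35 (mod 289)
202^17 ≡ 134 (mod 289)
202^34 ≡ 38 (mod 289)
202^68 ≡ 288 (mod 289)
202^136 ≡ 1 (mod 289) ✓
The smallest such exponent is 136, so the order of 202 is 136.

136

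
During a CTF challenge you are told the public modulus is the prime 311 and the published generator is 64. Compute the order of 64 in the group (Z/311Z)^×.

155

The order of 64 must divide φ(311) = 311 − 1 = 310 = 2 · 5 · 31.
Divisors of 310: 1, 2, 5, 10, 31, 62, 155, 310.
Evaluate successive powers at the divisors of 310:
64^1 ≡ 64
64^2 ≡ 53
64^5 ≡ 18
64^10 ≡ 13
64^31 ≡ 36
64^62 ≡ 52
64^155 ≡ 1
The smallest such exponent is 155, so the order of 64 is 155.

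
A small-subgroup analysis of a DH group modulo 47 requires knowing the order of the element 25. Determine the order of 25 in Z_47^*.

23

Since 25 ∈ (Z/47Z)^×, its order divides φ(47) = 47 − 1 = 46 = 2 · 23.
Divisors of 46: 1, 2, 23, 46.
Evaluate successive powers at the divisors of 46:
25^1 ≡ 25 (mod 47)
25^2 ≡ 14 (mod 47)
25^23 ≡ 1 (mod 47) ✓
So ord_47(25) = 23.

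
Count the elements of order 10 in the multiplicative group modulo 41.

4

φ(41) = 41 − 1 = 40 = 2^3 · 5.
In a cyclic group of order 40, there are φ(d) elements of order d for each divisor d of 40, and zero for non-divisors.
10 = 2 · 5 divides 40, and φ(10) = 4.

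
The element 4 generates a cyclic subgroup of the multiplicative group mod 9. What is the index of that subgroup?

By Lagrange's theorem, ord_9(4) divides φ(9) = φ(3^2) = 3·(3−1) = 6 = 2 · 3.
Divisors of 6: 1, 2, 3, 6.
Evaluate successive powers at the divisors of 6:
4^1 ≡ 4 (mod 9)
4^2 ≡ 7 (mod 9)
4^3 ≡ 1 (mod 9) ✓
So ord_9(4) = 3, hence |⟨4⟩| = 3.
[(Z/9Z)^× : ⟨4⟩] = 6/3 = 2.

2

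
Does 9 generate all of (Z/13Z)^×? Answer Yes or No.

φ(13) = 13 − 1 = 12 = 2^2 · 3.
9 is a primitive root mod 13 iff 9^(φ(13)/q) ≢ 1 for every prime q | φ(13), i.e. q ∈ {2, 3}.
9^6 ≡ 1 (mod 13)  [q = 2: ≡ 1 ✗]
9^4 ≡ 9 (mod 13)  [q = 3: ≢ 1 ✓]
The check at q = 2 fails, so 9 generates a proper subgroup.

No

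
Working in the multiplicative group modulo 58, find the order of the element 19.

28

By Lagrange's theorem, ord_58(19) divides φ(58) = φ(2)·φ(29) = 1·28 = 28 = 2^2 · 7.
Divisors of 28: 1, 2, 4, 7, 14, 28.
Compute 19^d (mod 58) for the divisors d until we hit 1:
19^1 ≡ 19 (mod 58)
19^2 ≡ 13 (mod 58)
19^4 ≡ 53 (mod 58)
19^7 ≡ 41 (mod 58)
19^14 ≡ 57 (mod 58)
19^28 ≡ 1 (mod 58) ✓
Hence ord(19) = 28.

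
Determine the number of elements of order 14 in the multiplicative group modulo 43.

6

φ(43) = 43 − 1 = 42 = 2 · 3 · 7.
(Z/43Z)^× is cyclic (|G| = 42); a cyclic group of order m has exactly φ(d) elements of each order d | m, and none otherwise.
14 = 2 · 7 divides 42, and φ(14) = 6.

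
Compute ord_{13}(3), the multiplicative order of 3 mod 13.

3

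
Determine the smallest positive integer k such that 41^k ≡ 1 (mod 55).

10

The order of 41 must divide φ(55) = φ(5·11) = (5−1)·(11−1) = 4·10 = 40 = 2^3 · 5.
Divisors of 40: 1, 2, 4, 5, 8, 10, 20, 40.
Evaluate successive powers at the divisors of 40:
41^1 ≡ 41 (mod 55)
41^2 ≡ 31 (mod 55)
41^4 ≡ 26 (mod 55)
41^5 ≡ 21 (mod 55)
41^8 ≡ 16 (mod 55)
41^10 ≡ 1 (mod 55) ✓
Hence ord(41) = 10.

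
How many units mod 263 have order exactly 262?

φ(263) = 263 − 1 = 262 = 2 · 131.
Since (Z/263Z)^× is cyclic of order 262, the number of elements of order d is φ(d) when d | 262 and 0 otherwise.
262 = 2 · 131 divides 262, and φ(262) = 130.

130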